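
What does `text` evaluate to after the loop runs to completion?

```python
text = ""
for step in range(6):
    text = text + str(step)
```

Let's trace through this code step by step.

Initialize: text = ''
Entering loop: for step in range(6):
After iteration 1: step = 0, text = '0'
After iteration 2: step = 1, text = '01'
After iteration 3: step = 2, text = '012'
After iteration 4: step = 3, text = '0123'
After iteration 5: step = 4, text = '01234'
After iteration 6: step = 5, text = '012345'
Loop ends.

Final answer: '012345'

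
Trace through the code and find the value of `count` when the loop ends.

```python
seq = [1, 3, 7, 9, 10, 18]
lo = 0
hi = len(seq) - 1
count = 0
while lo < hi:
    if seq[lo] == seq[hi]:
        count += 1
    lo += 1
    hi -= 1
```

Let's trace through this code step by step.

Initialize: seq = [1, 3, 7, 9, 10, 18]
Initialize: lo = 0
Initialize: hi = 5
Initialize: count = 0
Entering loop: while lo < hi:
After iteration 1: lo = 1, hi = 4, count = 0
After iteration 2: lo = 2, hi = 3, count = 0
After iteration 3: lo = 3, hi = 2, count = 0
Loop ends.

Final answer: 0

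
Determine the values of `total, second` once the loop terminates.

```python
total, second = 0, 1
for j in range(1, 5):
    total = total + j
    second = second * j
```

Let's trace through this code step by step.

Initialize: total = 0
Initialize: second = 1
Entering loop: for j in range(1, 5):
After iteration 1: j = 1, total = 1, second = 1
After iteration 2: j = 2, total = 3, second = 2
After iteration 3: j = 3, total = 6, second = 6
After iteration 4: j = 4, total = 10, second = 24
Loop ends.

Final answer: 10, 24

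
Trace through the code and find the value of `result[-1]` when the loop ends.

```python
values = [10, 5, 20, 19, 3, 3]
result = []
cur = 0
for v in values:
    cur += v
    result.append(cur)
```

Let's trace through this code step by step.

Initialize: values = [10, 5, 20, 19, 3, 3]
Initialize: result = []
Initialize: cur = 0
Entering loop: for v in values:
After iteration 1: v = 10, result = [10], cur = 10
After iteration 2: v = 5, result = [10, 15], cur = 15
After iteration 3: v = 20, result = [10, 15, 35], cur = 35
After iteration 4: v = 19, result = [10, 15, 35, 54], cur = 54
After iteration 5: v = 3, result = [10, 15, 35, 54, 57], cur = 57
After iteration 6: v = 3, result = [10, 15, 35, 54, 57, 60], cur = 60
Loop ends.
result[-1] = 60

Final answer: 60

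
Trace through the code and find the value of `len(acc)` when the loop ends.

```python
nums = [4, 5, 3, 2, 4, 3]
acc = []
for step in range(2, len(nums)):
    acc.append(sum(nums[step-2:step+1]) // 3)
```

Let's trace through this code step by step.

Initialize: nums = [4, 5, 3, 2, 4, 3]
Initialize: acc = []
Entering loop: for step in range(2, len(nums)):
After iteration 1: step = 2, acc = [4]
After iteration 2: step = 3, acc = [4, 3]
After iteration 3: step = 4, acc = [4, 3, 3]
After iteration 4: step = 5, acc = [4, 3, 3, 3]
Loop ends.
len(acc) = 4

Final answer: 4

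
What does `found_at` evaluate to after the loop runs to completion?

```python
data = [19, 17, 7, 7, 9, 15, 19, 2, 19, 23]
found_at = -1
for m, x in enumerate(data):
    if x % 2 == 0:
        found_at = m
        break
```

Let's trace through this code step by step.

Initialize: data = [19, 17, 7, 7, 9, 15, 19, 2, 19, 23]
Initialize: found_at = -1
Entering loop: for m, x in enumerate(data):
After iteration 1: m = 0, x = 19, found_at = -1
After iteration 2: m = 1, x = 17, found_at = -1
After iteration 3: m = 2, x = 7, found_at = -1
After iteration 4: m = 3, x = 7, found_at = -1
After iteration 5: m = 4, x = 9, found_at = -1
After iteration 6: m = 5, x = 15, found_at = -1
After iteration 7: m = 6, x = 19, found_at = -1
After iteration 8: m = 7, x = 2, found_at = 7
Loop ends.

Final answer: 7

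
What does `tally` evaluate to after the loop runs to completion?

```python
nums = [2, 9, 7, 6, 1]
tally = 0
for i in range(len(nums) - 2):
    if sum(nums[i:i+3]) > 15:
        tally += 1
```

Let's trace through this code step by step.

Initialize: nums = [2, 9, 7, 6, 1]
Initialize: tally = 0
Entering loop: for i in range(len(nums) - 2):
After iteration 1: i = 0, tally = 1
After iteration 2: i = 1, tally = 2
After iteration 3: i = 2, tally = 2
Loop ends.

Final answer: 2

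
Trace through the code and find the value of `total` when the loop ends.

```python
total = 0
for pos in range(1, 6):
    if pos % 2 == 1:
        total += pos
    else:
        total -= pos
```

Let's trace through this code step by step.

Initialize: total = 0
Entering loop: for pos in range(1, 6):
After iteration 1: pos = 1, total = 1
After iteration 2: pos = 2, total = -1
After iteration 3: pos = 3, total = 2
After iteration 4: pos = 4, total = -2
After iteration 5: pos = 5, total = 3
Loop ends.

Final answer: 3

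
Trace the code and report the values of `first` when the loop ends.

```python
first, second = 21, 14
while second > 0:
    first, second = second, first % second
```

Let's trace through this code step by step.

Initialize: first = 21
Initialize: second = 14
Entering loop: while second > 0:
After iteration 1: first = 14, second = 7
After iteration 2: first = 7, second = 0
Loop ends.

Final answer: 7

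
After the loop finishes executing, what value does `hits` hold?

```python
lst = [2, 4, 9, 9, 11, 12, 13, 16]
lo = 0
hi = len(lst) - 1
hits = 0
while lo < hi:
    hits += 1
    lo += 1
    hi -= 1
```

Let's trace through this code step by step.

Initialize: lst = [2, 4, 9, 9, 11, 12, 13, 16]
Initialize: lo = 0
Initialize: hi = 7
Initialize: hits = 0
Entering loop: while lo < hi:
After iteration 1: lo = 1, hi = 6, hits = 1
After iteration 2: lo = 2, hi = 5, hits = 2
After iteration 3: lo = 3, hi = 4, hits = 3
After iteration 4: lo = 4, hi = 3, hits = 4
Loop ends.

Final answer: 4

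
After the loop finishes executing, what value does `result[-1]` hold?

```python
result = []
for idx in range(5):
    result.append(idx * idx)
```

Let's trace through this code step by step.

Initialize: result = []
Entering loop: for idx in range(5):
After iteration 1: idx = 0, result = [0]
After iteration 2: idx = 1, result = [0, 1]
After iteration 3: idx = 2, result = [0, 1, 4]
After iteration 4: idx = 3, result = [0, 1, 4, 9]
After iteration 5: idx = 4, result = [0, 1, 4, 9, 16]
Loop ends.
result[-1] = 16

Final answer: 16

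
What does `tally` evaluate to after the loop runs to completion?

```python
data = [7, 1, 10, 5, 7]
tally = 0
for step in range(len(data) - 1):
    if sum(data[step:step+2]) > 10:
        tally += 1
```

Let's trace through this code step by step.

Initialize: data = [7, 1, 10, 5, 7]
Initialize: tally = 0
Entering loop: for step in range(len(data) - 1):
After iteration 1: step = 0, tally = 0
After iteration 2: step = 1, tally = 1
After iteration 3: step = 2, tally = 2
After iteration 4: step = 3, tally = 3
Loop ends.

Final answer: 3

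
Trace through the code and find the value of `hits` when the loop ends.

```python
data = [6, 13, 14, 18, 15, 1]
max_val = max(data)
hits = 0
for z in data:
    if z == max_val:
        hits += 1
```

Let's trace through this code step by step.

Initialize: data = [6, 13, 14, 18, 15, 1]
Initialize: max_val = 18
Initialize: hits = 0
Entering loop: for z in data:
After iteration 1: z = 6, hits = 0
After iteration 2: z = 13, hits = 0
After iteration 3: z = 14, hits = 0
After iteration 4: z = 18, hits = 1
After iteration 5: z = 15, hits = 1
After iteration 6: z = 1, hits = 1
Loop ends.

Final answer: 1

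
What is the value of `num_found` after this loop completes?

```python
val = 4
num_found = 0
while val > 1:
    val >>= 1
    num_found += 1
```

Let's trace through this code step by step.

Initialize: val = 4
Initialize: num_found = 0
Entering loop: while val > 1:
After iteration 1: val = 2, num_found = 1
After iteration 2: val = 1, num_found = 2
Loop ends.

Final answer: 2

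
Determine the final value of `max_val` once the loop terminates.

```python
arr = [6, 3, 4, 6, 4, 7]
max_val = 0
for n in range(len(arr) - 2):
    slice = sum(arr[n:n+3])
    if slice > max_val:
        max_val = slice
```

Let's trace through this code step by step.

Initialize: arr = [6, 3, 4, 6, 4, 7]
Initialize: max_val = 0
Entering loop: for n in range(len(arr) - 2):
After iteration 1: n = 0, max_val = 13, slice = 13
After iteration 2: n = 1, max_val = 13, slice = 13
After iteration 3: n = 2, max_val = 14, slice = 14
After iteration 4: n = 3, max_val = 17, slice = 17
Loop ends.

Final answer: 17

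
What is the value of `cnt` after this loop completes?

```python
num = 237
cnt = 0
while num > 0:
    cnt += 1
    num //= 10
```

Let's trace through this code step by step.

Initialize: num = 237
Initialize: cnt = 0
Entering loop: while num > 0:
After iteration 1: num = 23, cnt = 1
After iteration 2: num = 2, cnt = 2
After iteration 3: num = 0, cnt = 3
Loop ends.

Final answer: 3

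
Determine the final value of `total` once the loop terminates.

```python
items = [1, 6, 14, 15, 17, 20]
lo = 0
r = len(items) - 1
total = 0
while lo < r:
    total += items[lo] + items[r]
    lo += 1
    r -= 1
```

Let's trace through this code step by step.

Initialize: items = [1, 6, 14, 15, 17, 20]
Initialize: lo = 0
Initialize: r = 5
Initialize: total = 0
Entering loop: while lo < r:
After iteration 1: lo = 1, r = 4, total = 21
After iteration 2: lo = 2, r = 3, total = 44
After iteration 3: lo = 3, r = 2, total = 73
Loop ends.

Final answer: 73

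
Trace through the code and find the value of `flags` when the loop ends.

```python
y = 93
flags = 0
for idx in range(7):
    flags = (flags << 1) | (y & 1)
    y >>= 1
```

Let's trace through this code step by step.

Initialize: y = 93
Initialize: flags = 0
Entering loop: for idx in range(7):
After iteration 1: idx = 0, y = 46, flags = 1
After iteration 2: idx = 1, y = 23, flags = 2
After iteration 3: idx = 2, y = 11, flags = 5
After iteration 4: idx = 3, y = 5, flags = 11
After iteration 5: idx = 4, y = 2, flags = 23
After iteration 6: idx = 5, y = 1, flags = 46
After iteration 7: idx = 6, y = 0, flags = 93
Loop ends.

Final answer: 93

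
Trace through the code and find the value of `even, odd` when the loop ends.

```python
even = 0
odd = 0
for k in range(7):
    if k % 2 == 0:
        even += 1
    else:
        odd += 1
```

Let's trace through this code step by step.

Initialize: even = 0
Initialize: odd = 0
Entering loop: for k in range(7):
After iteration 1: k = 0, even = 1, odd = 0
After iteration 2: k = 1, even = 1, odd = 1
After iteration 3: k = 2, even = 2, odd = 1
After iteration 4: k = 3, even = 2, odd = 2
After iteration 5: k = 4, even = 3, odd = 2
After iteration 6: k = 5, even = 3, odd = 3
After iteration 7: k = 6, even = 4, odd = 3
Loop ends.

Final answer: 4, 3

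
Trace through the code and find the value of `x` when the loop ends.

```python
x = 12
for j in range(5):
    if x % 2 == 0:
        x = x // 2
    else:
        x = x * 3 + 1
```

Let's trace through this code step by step.

Initialize: x = 12
Entering loop: for j in range(5):
After iteration 1: j = 0, x = 6
After iteration 2: j = 1, x = 3
After iteration 3: j = 2, x = 10
After iteration 4: j = 3, x = 5
After iteration 5: j = 4, x = 16
Loop ends.

Final answer: 16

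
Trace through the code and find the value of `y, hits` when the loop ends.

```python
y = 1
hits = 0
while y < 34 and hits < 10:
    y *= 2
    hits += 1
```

Let's trace through this code step by step.

Initialize: y = 1
Initialize: hits = 0
Entering loop: while y < 34 and hits < 10:
After iteration 1: y = 2, hits = 1
After iteration 2: y = 4, hits = 2
After iteration 3: y = 8, hits = 3
After iteration 4: y = 16, hits = 4
After iteration 5: y = 32, hits = 5
After iteration 6: y = 64, hits = 6
Loop ends.

Final answer: 64, 6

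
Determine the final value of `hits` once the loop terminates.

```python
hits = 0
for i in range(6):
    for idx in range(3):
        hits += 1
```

Let's trace through this code step by step.

Initialize: hits = 0
Entering loop: for i in range(6):
After iteration 1: i = 0, hits = 3
After iteration 2: i = 1, hits = 6
After iteration 3: i = 2, hits = 9
After iteration 4: i = 3, hits = 12
After iteration 5: i = 4, hits = 15
After iteration 6: i = 5, hits = 18
Loop ends.

Final answer: 18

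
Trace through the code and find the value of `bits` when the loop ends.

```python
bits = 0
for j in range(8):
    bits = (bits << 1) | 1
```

Let's trace through this code step by step.

Initialize: bits = 0
Entering loop: for j in range(8):
After iteration 1: j = 0, bits = 1
After iteration 2: j = 1, bits = 3
After iteration 3: j = 2, bits = 7
After iteration 4: j = 3, bits = 15
After iteration 5: j = 4, bits = 31
After iteration 6: j = 5, bits = 63
After iteration 7: j = 6, bits = 127
After iteration 8: j = 7, bits = 255
Loop ends.

Final answer: 255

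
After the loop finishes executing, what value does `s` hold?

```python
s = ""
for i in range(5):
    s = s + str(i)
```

Let's trace through this code step by step.

Initialize: s = ''
Entering loop: for i in range(5):
After iteration 1: i = 0, s = '0'
After iteration 2: i = 1, s = '01'
After iteration 3: i = 2, s = '012'
After iteration 4: i = 3, s = '0123'
After iteration 5: i = 4, s = '01234'
Loop ends.

Final answer: '01234'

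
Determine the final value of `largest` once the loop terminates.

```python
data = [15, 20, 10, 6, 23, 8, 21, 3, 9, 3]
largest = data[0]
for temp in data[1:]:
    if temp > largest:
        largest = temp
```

Let's trace through this code step by step.

Initialize: data = [15, 20, 10, 6, 23, 8, 21, 3, 9, 3]
Initialize: largest = 15
Entering loop: for temp in data[1:]:
After iteration 1: temp = 20, largest = 20
After iteration 2: temp = 10, largest = 20
After iteration 3: temp = 6, largest = 20
After iteration 4: temp = 23, largest = 23
After iteration 5: temp = 8, largest = 23
After iteration 6: temp = 21, largest = 23
After iteration 7: temp = 3, largest = 23
After iteration 8: temp = 9, largest = 23
After iteration 9: temp = 3, largest = 23
Loop ends.

Final answer: 23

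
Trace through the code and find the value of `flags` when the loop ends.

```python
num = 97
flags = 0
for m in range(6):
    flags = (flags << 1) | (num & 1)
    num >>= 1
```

Let's trace through this code step by step.

Initialize: num = 97
Initialize: flags = 0
Entering loop: for m in range(6):
After iteration 1: m = 0, num = 48, flags = 1
After iteration 2: m = 1, num = 24, flags = 2
After iteration 3: m = 2, num = 12, flags = 4
After iteration 4: m = 3, num = 6, flags = 8
After iteration 5: m = 4, num = 3, flags = 16
After iteration 6: m = 5, num = 1, flags = 33
Loop ends.

Final answer: 33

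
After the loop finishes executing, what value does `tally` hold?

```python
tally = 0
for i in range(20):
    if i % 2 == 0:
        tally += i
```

Let's trace through this code step by step.

Initialize: tally = 0
Entering loop: for i in range(20):
After iteration 1: i = 0, tally = 0
After iteration 2: i = 1, tally = 0
After iteration 3: i = 2, tally = 2
After iteration 4: i = 3, tally = 2
After iteration 5: i = 4, tally = 6
After iteration 6: i = 5, tally = 6
After iteration 7: i = 6, tally = 12
After iteration 8: i = 7, tally = 12
After iteration 9: i = 8, tally = 20
After iteration 10: i = 9, tally = 20
After iteration 11: i = 10, tally = 30
After iteration 12: i = 11, tally = 30
After iteration 13: i = 12, tally = 42
After iteration 14: i = 13, tally = 42
After iteration 15: i = 14, tally = 56
After iteration 16: i = 15, tally = 56
After iteration 17: i = 16, tally = 72
After iteration 18: i = 17, tally = 72
After iteration 19: i = 18, tally = 90
After iteration 20: i = 19, tally = 90
Loop ends.

Final answer: 90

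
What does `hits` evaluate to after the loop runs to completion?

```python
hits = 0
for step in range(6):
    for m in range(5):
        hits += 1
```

Let's trace through this code step by step.

Initialize: hits = 0
Entering loop: for step in range(6):
After iteration 1: step = 0, hits = 5
After iteration 2: step = 1, hits = 10
After iteration 3: step = 2, hits = 15
After iteration 4: step = 3, hits = 20
After iteration 5: step = 4, hits = 25
After iteration 6: step = 5, hits = 30
Loop ends.

Final answer: 30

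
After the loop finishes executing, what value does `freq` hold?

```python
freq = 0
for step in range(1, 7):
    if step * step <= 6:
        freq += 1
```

Let's trace through this code step by step.

Initialize: freq = 0
Entering loop: for step in range(1, 7):
After iteration 1: step = 1, freq = 1
After iteration 2: step = 2, freq = 2
After iteration 3: step = 3, freq = 2
After iteration 4: step = 4, freq = 2
After iteration 5: step = 5, freq = 2
After iteration 6: step = 6, freq = 2
Loop ends.

Final answer: 2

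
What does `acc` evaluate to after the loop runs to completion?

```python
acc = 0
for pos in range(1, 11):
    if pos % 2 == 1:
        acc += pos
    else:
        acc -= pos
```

Let's trace through this code step by step.

Initialize: acc = 0
Entering loop: for pos in range(1, 11):
After iteration 1: pos = 1, acc = 1
After iteration 2: pos = 2, acc = -1
After iteration 3: pos = 3, acc = 2
After iteration 4: pos = 4, acc = -2
After iteration 5: pos = 5, acc = 3
After iteration 6: pos = 6, acc = -3
After iteration 7: pos = 7, acc = 4
After iteration 8: pos = 8, acc = -4
After iteration 9: pos = 9, acc = 5
After iteration 10: pos = 10, acc = -5
Loop ends.

Final answer: -5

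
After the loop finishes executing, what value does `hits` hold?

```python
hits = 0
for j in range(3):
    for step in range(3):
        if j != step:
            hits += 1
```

Let's trace through this code step by step.

Initialize: hits = 0
Entering loop: for j in range(3):
After iteration 1: j = 0, hits = 2
After iteration 2: j = 1, hits = 4
After iteration 3: j = 2, hits = 6
Loop ends.

Final answer: 6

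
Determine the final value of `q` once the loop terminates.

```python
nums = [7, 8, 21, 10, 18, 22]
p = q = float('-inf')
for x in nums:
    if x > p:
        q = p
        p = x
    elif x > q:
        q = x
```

Let's trace through this code step by step.

Initialize: nums = [7, 8, 21, 10, 18, 22]
Initialize: p = -inf
Initialize: q = -inf
Entering loop: for x in nums:
After iteration 1: x = 7, p = 7, q = -inf
After iteration 2: x = 8, p = 8, q = 7
After iteration 3: x = 21, p = 21, q = 8
After iteration 4: x = 10, p = 21, q = 10
After iteration 5: x = 18, p = 21, q = 18
After iteration 6: x = 22, p = 22, q = 21
Loop ends.

Final answer: 21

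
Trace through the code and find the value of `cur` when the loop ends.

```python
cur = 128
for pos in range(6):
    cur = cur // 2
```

Let's trace through this code step by step.

Initialize: cur = 128
Entering loop: for pos in range(6):
After iteration 1: pos = 0, cur = 64
After iteration 2: pos = 1, cur = 32
After iteration 3: pos = 2, cur = 16
After iteration 4: pos = 3, cur = 8
After iteration 5: pos = 4, cur = 4
After iteration 6: pos = 5, cur = 2
Loop ends.

Final answer: 2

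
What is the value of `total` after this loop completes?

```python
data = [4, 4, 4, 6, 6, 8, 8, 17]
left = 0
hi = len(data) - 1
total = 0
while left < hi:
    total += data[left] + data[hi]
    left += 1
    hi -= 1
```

Let's trace through this code step by step.

Initialize: data = [4, 4, 4, 6, 6, 8, 8, 17]
Initialize: left = 0
Initialize: hi = 7
Initialize: total = 0
Entering loop: while left < hi:
After iteration 1: left = 1, hi = 6, total = 21
After iteration 2: left = 2, hi = 5, total = 33
After iteration 3: left = 3, hi = 4, total = 45
After iteration 4: left = 4, hi = 3, total = 57
Loop ends.

Final answer: 57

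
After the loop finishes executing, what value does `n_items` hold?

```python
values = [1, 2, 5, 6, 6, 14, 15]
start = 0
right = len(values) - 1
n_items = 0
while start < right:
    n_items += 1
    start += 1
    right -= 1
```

Let's trace through this code step by step.

Initialize: values = [1, 2, 5, 6, 6, 14, 15]
Initialize: start = 0
Initialize: right = 6
Initialize: n_items = 0
Entering loop: while start < right:
After iteration 1: start = 1, right = 5, n_items = 1
After iteration 2: start = 2, right = 4, n_items = 2
After iteration 3: start = 3, right = 3, n_items = 3
Loop ends.

Final answer: 3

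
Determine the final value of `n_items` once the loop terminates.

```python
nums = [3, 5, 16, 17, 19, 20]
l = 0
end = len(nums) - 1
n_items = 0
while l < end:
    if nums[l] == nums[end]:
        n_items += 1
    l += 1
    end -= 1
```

Let's trace through this code step by step.

Initialize: nums = [3, 5, 16, 17, 19, 20]
Initialize: l = 0
Initialize: end = 5
Initialize: n_items = 0
Entering loop: while l < end:
After iteration 1: l = 1, end = 4, n_items = 0
After iteration 2: l = 2, end = 3, n_items = 0
After iteration 3: l = 3, end = 2, n_items = 0
Loop ends.

Final answer: 0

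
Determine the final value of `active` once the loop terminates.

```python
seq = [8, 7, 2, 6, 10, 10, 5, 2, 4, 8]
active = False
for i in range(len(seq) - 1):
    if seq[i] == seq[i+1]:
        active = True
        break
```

Let's trace through this code step by step.

Initialize: seq = [8, 7, 2, 6, 10, 10, 5, 2, 4, 8]
Initialize: active = False
Entering loop: for i in range(len(seq) - 1):
After iteration 1: i = 0, active = False
After iteration 2: i = 1, active = False
After iteration 3: i = 2, active = False
After iteration 4: i = 3, active = False
After iteration 5: i = 4, active = True
Loop ends.

Final answer: True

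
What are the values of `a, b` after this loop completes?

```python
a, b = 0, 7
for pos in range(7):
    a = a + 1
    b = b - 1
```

Let's trace through this code step by step.

Initialize: a = 0
Initialize: b = 7
Entering loop: for pos in range(7):
After iteration 1: pos = 0, a = 1, b = 6
After iteration 2: pos = 1, a = 2, b = 5
After iteration 3: pos = 2, a = 3, b = 4
After iteration 4: pos = 3, a = 4, b = 3
After iteration 5: pos = 4, a = 5, b = 2
After iteration 6: pos = 5, a = 6, b = 1
After iteration 7: pos = 6, a = 7, b = 0
Loop ends.

Final answer: 7, 0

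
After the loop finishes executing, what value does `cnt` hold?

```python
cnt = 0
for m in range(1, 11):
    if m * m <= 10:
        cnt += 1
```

Let's trace through this code step by step.

Initialize: cnt = 0
Entering loop: for m in range(1, 11):
After iteration 1: m = 1, cnt = 1
After iteration 2: m = 2, cnt = 2
After iteration 3: m = 3, cnt = 3
After iteration 4: m = 4, cnt = 3
After iteration 5: m = 5, cnt = 3
After iteration 6: m = 6, cnt = 3
After iteration 7: m = 7, cnt = 3
After iteration 8: m = 8, cnt = 3
After iteration 9: m = 9, cnt = 3
After iteration 10: m = 10, cnt = 3
Loop ends.

Final answer: 3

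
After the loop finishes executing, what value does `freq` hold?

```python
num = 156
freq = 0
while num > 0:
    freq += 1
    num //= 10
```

Let's trace through this code step by step.

Initialize: num = 156
Initialize: freq = 0
Entering loop: while num > 0:
After iteration 1: num = 15, freq = 1
After iteration 2: num = 1, freq = 2
After iteration 3: num = 0, freq = 3
Loop ends.

Final answer: 3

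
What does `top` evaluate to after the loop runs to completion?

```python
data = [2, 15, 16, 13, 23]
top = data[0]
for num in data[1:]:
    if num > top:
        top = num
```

Let's trace through this code step by step.

Initialize: data = [2, 15, 16, 13, 23]
Initialize: top = 2
Entering loop: for num in data[1:]:
After iteration 1: num = 15, top = 15
After iteration 2: num = 16, top = 16
After iteration 3: num = 13, top = 16
After iteration 4: num = 23, top = 23
Loop ends.

Final answer: 23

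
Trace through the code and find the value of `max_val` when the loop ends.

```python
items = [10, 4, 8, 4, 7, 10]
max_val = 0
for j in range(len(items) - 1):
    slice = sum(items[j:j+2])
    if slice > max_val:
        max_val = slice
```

Let's trace through this code step by step.

Initialize: items = [10, 4, 8, 4, 7, 10]
Initialize: max_val = 0
Entering loop: for j in range(len(items) - 1):
After iteration 1: j = 0, max_val = 14, slice = 14
After iteration 2: j = 1, max_val = 14, slice = 12
After iteration 3: j = 2, max_val = 14, slice = 12
After iteration 4: j = 3, max_val = 14, slice = 11
After iteration 5: j = 4, max_val = 17, slice = 17
Loop ends.

Final answer: 17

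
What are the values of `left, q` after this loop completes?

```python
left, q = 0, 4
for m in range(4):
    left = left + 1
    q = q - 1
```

Let's trace through this code step by step.

Initialize: left = 0
Initialize: q = 4
Entering loop: for m in range(4):
After iteration 1: m = 0, left = 1, q = 3
After iteration 2: m = 1, left = 2, q = 2
After iteration 3: m = 2, left = 3, q = 1
After iteration 4: m = 3, left = 4, q = 0
Loop ends.

Final answer: 4, 0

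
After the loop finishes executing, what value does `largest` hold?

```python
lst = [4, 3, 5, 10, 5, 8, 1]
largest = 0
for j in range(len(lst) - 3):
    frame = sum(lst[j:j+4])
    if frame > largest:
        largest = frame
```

Let's trace through this code step by step.

Initialize: lst = [4, 3, 5, 10, 5, 8, 1]
Initialize: largest = 0
Entering loop: for j in range(len(lst) - 3):
After iteration 1: j = 0, largest = 22, frame = 22
After iteration 2: j = 1, largest = 23, frame = 23
After iteration 3: j = 2, largest = 28, frame = 28
After iteration 4: j = 3, largest = 28, frame = 24
Loop ends.

Final answer: 28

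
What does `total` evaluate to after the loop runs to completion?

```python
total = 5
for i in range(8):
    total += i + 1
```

Let's trace through this code step by step.

Initialize: total = 5
Entering loop: for i in range(8):
After iteration 1: i = 0, total = 6
After iteration 2: i = 1, total = 8
After iteration 3: i = 2, total = 11
After iteration 4: i = 3, total = 15
After iteration 5: i = 4, total = 20
After iteration 6: i = 5, total = 26
After iteration 7: i = 6, total = 33
After iteration 8: i = 7, total = 41
Loop ends.

Final answer: 41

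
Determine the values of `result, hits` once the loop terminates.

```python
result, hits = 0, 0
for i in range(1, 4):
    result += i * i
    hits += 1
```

Let's trace through this code step by step.

Initialize: result = 0
Initialize: hits = 0
Entering loop: for i in range(1, 4):
After iteration 1: i = 1, result = 1, hits = 1
After iteration 2: i = 2, result = 5, hits = 2
After iteration 3: i = 3, result = 14, hits = 3
Loop ends.

Final answer: 14, 3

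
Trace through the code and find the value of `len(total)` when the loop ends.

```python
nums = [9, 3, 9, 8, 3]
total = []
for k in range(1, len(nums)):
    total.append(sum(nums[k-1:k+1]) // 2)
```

Let's trace through this code step by step.

Initialize: nums = [9, 3, 9, 8, 3]
Initialize: total = []
Entering loop: for k in range(1, len(nums)):
After iteration 1: k = 1, total = [6]
After iteration 2: k = 2, total = [6, 6]
After iteration 3: k = 3, total = [6, 6, 8]
After iteration 4: k = 4, total = [6, 6, 8, 5]
Loop ends.
len(total) = 4

Final answer: 4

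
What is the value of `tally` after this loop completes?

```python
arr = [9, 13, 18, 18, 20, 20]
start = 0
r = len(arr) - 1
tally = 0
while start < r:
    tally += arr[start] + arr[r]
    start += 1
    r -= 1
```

Let's trace through this code step by step.

Initialize: arr = [9, 13, 18, 18, 20, 20]
Initialize: start = 0
Initialize: r = 5
Initialize: tally = 0
Entering loop: while start < r:
After iteration 1: start = 1, r = 4, tally = 29
After iteration 2: start = 2, r = 3, tally = 62
After iteration 3: start = 3, r = 2, tally = 98
Loop ends.

Final answer: 98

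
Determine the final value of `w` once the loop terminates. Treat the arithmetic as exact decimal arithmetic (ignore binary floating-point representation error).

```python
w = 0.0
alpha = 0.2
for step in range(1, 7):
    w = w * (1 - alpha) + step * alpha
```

Let's trace through this code step by step.

Initialize: w = 0.0
Initialize: alpha = 0.2
Entering loop: for step in range(1, 7):
After iteration 1: step = 1, w = 0.2
After iteration 2: step = 2, w = 0.56
After iteration 3: step = 3, w = 1.048
After iteration 4: step = 4, w = 1.6384
After iteration 5: step = 5, w = 2.31072
After iteration 6: step = 6, w = 3.048576
Loop ends.

Final answer: 3.048576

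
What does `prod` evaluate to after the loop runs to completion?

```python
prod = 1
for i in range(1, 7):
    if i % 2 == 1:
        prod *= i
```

Let's trace through this code step by step.

Initialize: prod = 1
Entering loop: for i in range(1, 7):
After iteration 1: i = 1, prod = 1
After iteration 2: i = 2, prod = 1
After iteration 3: i = 3, prod = 3
After iteration 4: i = 4, prod = 3
After iteration 5: i = 5, prod = 15
After iteration 6: i = 6, prod = 15
Loop ends.

Final answer: 15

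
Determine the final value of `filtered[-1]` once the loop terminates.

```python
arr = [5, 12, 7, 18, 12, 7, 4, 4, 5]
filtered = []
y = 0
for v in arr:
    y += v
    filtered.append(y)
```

Let's trace through this code step by step.

Initialize: arr = [5, 12, 7, 18, 12, 7, 4, 4, 5]
Initialize: filtered = []
Initialize: y = 0
Entering loop: for v in arr:
After iteration 1: v = 5, filtered = [5], y = 5
After iteration 2: v = 12, filtered = [5, 17], y = 17
After iteration 3: v = 7, filtered = [5, 17, 24], y = 24
After iteration 4: v = 18, filtered = [5, 17, 24, 42], y = 42
After iteration 5: v = 12, filtered = [5, 17, 24, 42, 54], y = 54
After iteration 6: v = 7, filtered = [5, 17, 24, 42, 54, 61], y = 61
After iteration 7: v = 4, filtered = [5, 17, 24, 42, 54, 61, 65], y = 65
After iteration 8: v = 4, filtered = [5, 17, 24, 42, 54, 61, 65, 69], y = 69
After iteration 9: v = 5, filtered = [5, 17, 24, 42, 54, 61, 65, 69, 74], y = 74
Loop ends.
filtered[-1] = 74

Final answer: 74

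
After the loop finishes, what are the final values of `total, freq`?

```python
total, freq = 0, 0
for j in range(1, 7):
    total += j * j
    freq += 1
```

Let's trace through this code step by step.

Initialize: total = 0
Initialize: freq = 0
Entering loop: for j in range(1, 7):
After iteration 1: j = 1, total = 1, freq = 1
After iteration 2: j = 2, total = 5, freq = 2
After iteration 3: j = 3, total = 14, freq = 3
After iteration 4: j = 4, total = 30, freq = 4
After iteration 5: j = 5, total = 55, freq = 5
After iteration 6: j = 6, total = 91, freq = 6
Loop ends.

Final answer: 91, 6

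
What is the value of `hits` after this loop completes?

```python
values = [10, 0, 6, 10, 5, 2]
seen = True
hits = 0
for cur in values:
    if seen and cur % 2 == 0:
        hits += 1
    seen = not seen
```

Let's trace through this code step by step.

Initialize: values = [10, 0, 6, 10, 5, 2]
Initialize: seen = True
Initialize: hits = 0
Entering loop: for cur in values:
After iteration 1: cur = 10, seen = False, hits = 1
After iteration 2: cur = 0, seen = True, hits = 1
After iteration 3: cur = 6, seen = False, hits = 2
After iteration 4: cur = 10, seen = True, hits = 2
After iteration 5: cur = 5, seen = False, hits = 2
After iteration 6: cur = 2, seen = True, hits = 2
Loop ends.

Final answer: 2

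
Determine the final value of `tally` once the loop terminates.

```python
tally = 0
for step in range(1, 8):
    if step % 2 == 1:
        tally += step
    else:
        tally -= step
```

Let's trace through this code step by step.

Initialize: tally = 0
Entering loop: for step in range(1, 8):
After iteration 1: step = 1, tally = 1
After iteration 2: step = 2, tally = -1
After iteration 3: step = 3, tally = 2
After iteration 4: step = 4, tally = -2
After iteration 5: step = 5, tally = 3
After iteration 6: step = 6, tally = -3
After iteration 7: step = 7, tally = 4
Loop ends.

Final answer: 4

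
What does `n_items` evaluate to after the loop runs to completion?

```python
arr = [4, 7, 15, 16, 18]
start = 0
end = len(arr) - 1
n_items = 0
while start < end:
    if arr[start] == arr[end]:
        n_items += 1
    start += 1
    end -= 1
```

Let's trace through this code step by step.

Initialize: arr = [4, 7, 15, 16, 18]
Initialize: start = 0
Initialize: end = 4
Initialize: n_items = 0
Entering loop: while start < end:
After iteration 1: start = 1, end = 3, n_items = 0
After iteration 2: start = 2, end = 2, n_items = 0
Loop ends.

Final answer: 0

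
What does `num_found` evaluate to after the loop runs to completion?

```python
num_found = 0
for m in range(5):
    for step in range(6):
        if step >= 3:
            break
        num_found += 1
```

Let's trace through this code step by step.

Initialize: num_found = 0
Entering loop: for m in range(5):
After iteration 1: m = 0, num_found = 3
After iteration 2: m = 1, num_found = 6
After iteration 3: m = 2, num_found = 9
After iteration 4: m = 3, num_found = 12
After iteration 5: m = 4, num_found = 15
Loop ends.

Final answer: 15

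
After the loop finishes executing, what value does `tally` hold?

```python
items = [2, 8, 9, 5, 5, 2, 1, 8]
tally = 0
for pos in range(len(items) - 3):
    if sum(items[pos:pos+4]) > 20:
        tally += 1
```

Let's trace through this code step by step.

Initialize: items = [2, 8, 9, 5, 5, 2, 1, 8]
Initialize: tally = 0
Entering loop: for pos in range(len(items) - 3):
After iteration 1: pos = 0, tally = 1
After iteration 2: pos = 1, tally = 2
After iteration 3: pos = 2, tally = 3
After iteration 4: pos = 3, tally = 3
After iteration 5: pos = 4, tally = 3
Loop ends.

Final answer: 3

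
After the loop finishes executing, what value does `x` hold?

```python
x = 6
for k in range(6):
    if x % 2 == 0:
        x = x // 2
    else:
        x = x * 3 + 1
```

Let's trace through this code step by step.

Initialize: x = 6
Entering loop: for k in range(6):
After iteration 1: k = 0, x = 3
After iteration 2: k = 1, x = 10
After iteration 3: k = 2, x = 5
After iteration 4: k = 3, x = 16
After iteration 5: k = 4, x = 8
After iteration 6: k = 5, x = 4
Loop ends.

Final answer: 4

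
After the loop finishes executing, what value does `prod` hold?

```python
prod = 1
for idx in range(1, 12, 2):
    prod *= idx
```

Let's trace through this code step by step.

Initialize: prod = 1
Entering loop: for idx in range(1, 12, 2):
After iteration 1: idx = 1, prod = 1
After iteration 2: idx = 3, prod = 3
After iteration 3: idx = 5, prod = 15
After iteration 4: idx = 7, prod = 105
After iteration 5: idx = 9, prod = 945
After iteration 6: idx = 11, prod = 10395
Loop ends.

Final answer: 10395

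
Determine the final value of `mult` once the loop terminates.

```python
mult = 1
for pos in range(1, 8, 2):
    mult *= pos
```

Let's trace through this code step by step.

Initialize: mult = 1
Entering loop: for pos in range(1, 8, 2):
After iteration 1: pos = 1, mult = 1
After iteration 2: pos = 3, mult = 3
After iteration 3: pos = 5, mult = 15
After iteration 4: pos = 7, mult = 105
Loop ends.

Final answer: 105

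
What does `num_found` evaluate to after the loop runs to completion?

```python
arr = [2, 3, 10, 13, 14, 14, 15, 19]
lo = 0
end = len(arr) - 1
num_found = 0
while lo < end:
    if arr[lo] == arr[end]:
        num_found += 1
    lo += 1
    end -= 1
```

Let's trace through this code step by step.

Initialize: arr = [2, 3, 10, 13, 14, 14, 15, 19]
Initialize: lo = 0
Initialize: end = 7
Initialize: num_found = 0
Entering loop: while lo < end:
After iteration 1: lo = 1, end = 6, num_found = 0
After iteration 2: lo = 2, end = 5, num_found = 0
After iteration 3: lo = 3, end = 4, num_found = 0
After iteration 4: lo = 4, end = 3, num_found = 0
Loop ends.

Final answer: 0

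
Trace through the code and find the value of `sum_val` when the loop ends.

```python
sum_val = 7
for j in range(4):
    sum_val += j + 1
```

Let's trace through this code step by step.

Initialize: sum_val = 7
Entering loop: for j in range(4):
After iteration 1: j = 0, sum_val = 8
After iteration 2: j = 1, sum_val = 10
After iteration 3: j = 2, sum_val = 13
After iteration 4: j = 3, sum_val = 17
Loop ends.

Final answer: 17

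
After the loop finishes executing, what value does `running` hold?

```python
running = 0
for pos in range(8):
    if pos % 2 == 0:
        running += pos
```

Let's trace through this code step by step.

Initialize: running = 0
Entering loop: for pos in range(8):
After iteration 1: pos = 0, running = 0
After iteration 2: pos = 1, running = 0
After iteration 3: pos = 2, running = 2
After iteration 4: pos = 3, running = 2
After iteration 5: pos = 4, running = 6
After iteration 6: pos = 5, running = 6
After iteration 7: pos = 6, running = 12
After iteration 8: pos = 7, running = 12
Loop ends.

Final answer: 12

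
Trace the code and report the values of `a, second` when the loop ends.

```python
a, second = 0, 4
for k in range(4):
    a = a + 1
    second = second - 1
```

Let's trace through this code step by step.

Initialize: a = 0
Initialize: second = 4
Entering loop: for k in range(4):
After iteration 1: k = 0, a = 1, second = 3
After iteration 2: k = 1, a = 2, second = 2
After iteration 3: k = 2, a = 3, second = 1
After iteration 4: k = 3, a = 4, second = 0
Loop ends.

Final answer: 4, 0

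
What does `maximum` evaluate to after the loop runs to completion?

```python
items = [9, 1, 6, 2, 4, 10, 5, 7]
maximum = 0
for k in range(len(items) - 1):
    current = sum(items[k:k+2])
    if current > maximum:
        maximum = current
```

Let's trace through this code step by step.

Initialize: items = [9, 1, 6, 2, 4, 10, 5, 7]
Initialize: maximum = 0
Entering loop: for k in range(len(items) - 1):
After iteration 1: k = 0, maximum = 10, current = 10
After iteration 2: k = 1, maximum = 10, current = 7
After iteration 3: k = 2, maximum = 10, current = 8
After iteration 4: k = 3, maximum = 10, current = 6
After iteration 5: k = 4, maximum = 14, current = 14
After iteration 6: k = 5, maximum = 15, current = 15
After iteration 7: k = 6, maximum = 15, current = 12
Loop ends.

Final answer: 15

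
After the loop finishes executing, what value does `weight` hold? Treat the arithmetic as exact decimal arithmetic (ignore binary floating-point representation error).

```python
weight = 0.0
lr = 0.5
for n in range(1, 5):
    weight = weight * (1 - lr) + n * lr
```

Let's trace through this code step by step.

Initialize: weight = 0.0
Initialize: lr = 0.5
Entering loop: for n in range(1, 5):
After iteration 1: n = 1, weight = 0.5
After iteration 2: n = 2, weight = 1.25
After iteration 3: n = 3, weight = 2.125
After iteration 4: n = 4, weight = 3.0625
Loop ends.

Final answer: 3.0625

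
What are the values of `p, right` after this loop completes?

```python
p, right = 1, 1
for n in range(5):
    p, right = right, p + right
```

Let's trace through this code step by step.

Initialize: p = 1
Initialize: right = 1
Entering loop: for n in range(5):
After iteration 1: n = 0, p = 1, right = 2
After iteration 2: n = 1, p = 2, right = 3
After iteration 3: n = 2, p = 3, right = 5
After iteration 4: n = 3, p = 5, right = 8
After iteration 5: n = 4, p = 8, right = 13
Loop ends.

Final answer: 8, 13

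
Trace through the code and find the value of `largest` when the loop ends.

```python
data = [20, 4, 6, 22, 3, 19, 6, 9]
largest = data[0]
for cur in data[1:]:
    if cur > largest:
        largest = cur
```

Let's trace through this code step by step.

Initialize: data = [20, 4, 6, 22, 3, 19, 6, 9]
Initialize: largest = 20
Entering loop: for cur in data[1:]:
After iteration 1: cur = 4, largest = 20
After iteration 2: cur = 6, largest = 20
After iteration 3: cur = 22, largest = 22
After iteration 4: cur = 3, largest = 22
After iteration 5: cur = 19, largest = 22
After iteration 6: cur = 6, largest = 22
After iteration 7: cur = 9, largest = 22
Loop ends.

Final answer: 22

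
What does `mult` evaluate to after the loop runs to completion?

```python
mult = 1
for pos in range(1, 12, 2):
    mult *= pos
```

Let's trace through this code step by step.

Initialize: mult = 1
Entering loop: for pos in range(1, 12, 2):
After iteration 1: pos = 1, mult = 1
After iteration 2: pos = 3, mult = 3
After iteration 3: pos = 5, mult = 15
After iteration 4: pos = 7, mult = 105
After iteration 5: pos = 9, mult = 945
After iteration 6: pos = 11, mult = 10395
Loop ends.

Final answer: 10395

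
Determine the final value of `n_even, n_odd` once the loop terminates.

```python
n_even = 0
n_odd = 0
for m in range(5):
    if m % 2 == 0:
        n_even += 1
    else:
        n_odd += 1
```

Let's trace through this code step by step.

Initialize: n_even = 0
Initialize: n_odd = 0
Entering loop: for m in range(5):
After iteration 1: m = 0, n_even = 1, n_odd = 0
After iteration 2: m = 1, n_even = 1, n_odd = 1
After iteration 3: m = 2, n_even = 2, n_odd = 1
After iteration 4: m = 3, n_even = 2, n_odd = 2
After iteration 5: m = 4, n_even = 3, n_odd = 2
Loop ends.

Final answer: 3, 2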